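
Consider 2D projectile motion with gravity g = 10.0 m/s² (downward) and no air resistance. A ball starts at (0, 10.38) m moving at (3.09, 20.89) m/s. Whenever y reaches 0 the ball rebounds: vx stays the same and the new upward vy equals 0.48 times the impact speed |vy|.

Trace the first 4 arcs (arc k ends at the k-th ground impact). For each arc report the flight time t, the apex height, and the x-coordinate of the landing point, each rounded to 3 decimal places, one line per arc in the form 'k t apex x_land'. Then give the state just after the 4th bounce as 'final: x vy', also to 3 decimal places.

Arc 1: start y=10.380, vy=20.890 → t=4.627, apex=32.200, x_land=14.297, impact vy=-25.377
  bounce: vy ← 0.48·25.377 = 12.181
Arc 2: start y=0.000, vy=12.181 → t=2.436, apex=7.419, x_land=21.824, impact vy=-12.181
  bounce: vy ← 0.48·12.181 = 5.847
Arc 3: start y=0.000, vy=5.847 → t=1.169, apex=1.709, x_land=25.438, impact vy=-5.847
  bounce: vy ← 0.48·5.847 = 2.806
Arc 4: start y=0.000, vy=2.806 → t=0.561, apex=0.394, x_land=27.172, impact vy=-2.806
  bounce: vy ← 0.48·2.806 = 1.347

1 4.627 32.200 14.297
2 2.436 7.419 21.824
3 1.169 1.709 25.438
4 0.561 0.394 27.172
final: 27.172 1.347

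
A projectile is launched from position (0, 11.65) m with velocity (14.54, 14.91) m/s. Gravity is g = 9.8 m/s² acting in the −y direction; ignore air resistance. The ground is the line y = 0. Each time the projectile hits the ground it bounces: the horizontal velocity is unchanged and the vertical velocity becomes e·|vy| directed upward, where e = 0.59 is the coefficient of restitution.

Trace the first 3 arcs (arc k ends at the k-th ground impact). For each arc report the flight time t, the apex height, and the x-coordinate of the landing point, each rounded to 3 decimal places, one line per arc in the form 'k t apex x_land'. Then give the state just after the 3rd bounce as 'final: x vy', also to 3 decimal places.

1 3.688 22.992 53.618
2 2.556 8.004 90.783
3 1.508 2.786 112.711
final: 112.711 4.360

Arc 1: start y=11.650, vy=14.910 → t=3.688, apex=22.992, x_land=53.618, impact vy=-21.228
  bounce: vy ← 0.59·21.228 = 12.525
Arc 2: start y=0.000, vy=12.525 → t=2.556, apex=8.004, x_land=90.783, impact vy=-12.525
  bounce: vy ← 0.59·12.525 = 7.390
Arc 3: start y=0.000, vy=7.390 → t=1.508, apex=2.786, x_land=112.711, impact vy=-7.390
  bounce: vy ← 0.59·7.390 = 4.360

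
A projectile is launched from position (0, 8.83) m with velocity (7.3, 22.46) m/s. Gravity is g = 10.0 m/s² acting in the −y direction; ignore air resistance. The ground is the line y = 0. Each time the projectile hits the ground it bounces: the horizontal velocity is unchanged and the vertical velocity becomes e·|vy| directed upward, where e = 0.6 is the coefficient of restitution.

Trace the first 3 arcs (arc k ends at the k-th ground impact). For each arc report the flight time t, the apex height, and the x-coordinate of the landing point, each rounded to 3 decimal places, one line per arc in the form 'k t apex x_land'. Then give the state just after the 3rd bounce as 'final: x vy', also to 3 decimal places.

Arc 1: start y=8.830, vy=22.460 → t=4.856, apex=34.053, x_land=35.447, impact vy=-26.097
  bounce: vy ← 0.6·26.097 = 15.658
Arc 2: start y=0.000, vy=15.658 → t=3.132, apex=12.259, x_land=58.308, impact vy=-15.658
  bounce: vy ← 0.6·15.658 = 9.395
Arc 3: start y=0.000, vy=9.395 → t=1.879, apex=4.413, x_land=72.024, impact vy=-9.395
  bounce: vy ← 0.6·9.395 = 5.637

1 4.856 34.053 35.447
2 3.132 12.259 58.308
3 1.879 4.413 72.024
final: 72.024 5.637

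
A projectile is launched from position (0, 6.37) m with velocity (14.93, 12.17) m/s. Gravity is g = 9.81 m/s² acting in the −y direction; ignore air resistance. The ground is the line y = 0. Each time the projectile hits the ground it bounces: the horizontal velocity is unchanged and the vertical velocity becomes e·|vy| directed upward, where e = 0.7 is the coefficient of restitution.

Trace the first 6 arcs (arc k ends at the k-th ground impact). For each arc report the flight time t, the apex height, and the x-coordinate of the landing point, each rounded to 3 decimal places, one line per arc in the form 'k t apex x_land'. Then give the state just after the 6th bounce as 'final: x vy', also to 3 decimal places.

Arc 1: start y=6.370, vy=12.170 → t=2.925, apex=13.919, x_land=43.672, impact vy=-16.525
  bounce: vy ← 0.7·16.525 = 11.568
Arc 2: start y=0.000, vy=11.568 → t=2.358, apex=6.820, x_land=78.882, impact vy=-11.568
  bounce: vy ← 0.7·11.568 = 8.097
Arc 3: start y=0.000, vy=8.097 → t=1.651, apex=3.342, x_land=103.530, impact vy=-8.097
  bounce: vy ← 0.7·8.097 = 5.668
Arc 4: start y=0.000, vy=5.668 → t=1.156, apex=1.638, x_land=120.783, impact vy=-5.668
  bounce: vy ← 0.7·5.668 = 3.968
Arc 5: start y=0.000, vy=3.968 → t=0.809, apex=0.802, x_land=132.860, impact vy=-3.968
  bounce: vy ← 0.7·3.968 = 2.777
Arc 6: start y=0.000, vy=2.777 → t=0.566, apex=0.393, x_land=141.314, impact vy=-2.777
  bounce: vy ← 0.7·2.777 = 1.944

1 2.925 13.919 43.672
2 2.358 6.820 78.882
3 1.651 3.342 103.530
4 1.156 1.638 120.783
5 0.809 0.802 132.860
6 0.566 0.393 141.314
final: 141.314 1.944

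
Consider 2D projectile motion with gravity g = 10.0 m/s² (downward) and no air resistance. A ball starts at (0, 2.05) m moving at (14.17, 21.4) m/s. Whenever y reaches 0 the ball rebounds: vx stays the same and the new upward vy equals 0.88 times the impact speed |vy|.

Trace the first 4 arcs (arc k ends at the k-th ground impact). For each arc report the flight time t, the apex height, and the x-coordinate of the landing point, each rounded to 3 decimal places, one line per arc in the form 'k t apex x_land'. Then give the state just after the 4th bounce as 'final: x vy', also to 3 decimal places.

Arc 1: start y=2.050, vy=21.400 → t=4.374, apex=24.948, x_land=61.976, impact vy=-22.337
  bounce: vy ← 0.88·22.337 = 19.657
Arc 2: start y=0.000, vy=19.657 → t=3.931, apex=19.320, x_land=117.684, impact vy=-19.657
  bounce: vy ← 0.88·19.657 = 17.298
Arc 3: start y=0.000, vy=17.298 → t=3.460, apex=14.961, x_land=166.706, impact vy=-17.298
  bounce: vy ← 0.88·17.298 = 15.222
Arc 4: start y=0.000, vy=15.222 → t=3.044, apex=11.586, x_land=209.846, impact vy=-15.222
  bounce: vy ← 0.88·15.222 = 13.396

1 4.374 24.948 61.976
2 3.931 19.320 117.684
3 3.460 14.961 166.706
4 3.044 11.586 209.846
final: 209.846 13.396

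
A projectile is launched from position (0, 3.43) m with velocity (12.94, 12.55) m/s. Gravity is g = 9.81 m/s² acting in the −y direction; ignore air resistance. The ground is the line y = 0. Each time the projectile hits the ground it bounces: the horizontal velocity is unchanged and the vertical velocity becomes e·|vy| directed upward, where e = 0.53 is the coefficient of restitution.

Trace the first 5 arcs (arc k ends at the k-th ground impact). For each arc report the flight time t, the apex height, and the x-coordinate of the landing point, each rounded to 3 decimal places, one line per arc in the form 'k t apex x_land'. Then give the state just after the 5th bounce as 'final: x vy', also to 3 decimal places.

Arc 1: start y=3.430, vy=12.550 → t=2.808, apex=11.458, x_land=36.331, impact vy=-14.993
  bounce: vy ← 0.53·14.993 = 7.946
Arc 2: start y=0.000, vy=7.946 → t=1.620, apex=3.218, x_land=57.295, impact vy=-7.946
  bounce: vy ← 0.53·7.946 = 4.212
Arc 3: start y=0.000, vy=4.212 → t=0.859, apex=0.904, x_land=68.406, impact vy=-4.212
  bounce: vy ← 0.53·4.212 = 2.232
Arc 4: start y=0.000, vy=2.232 → t=0.455, apex=0.254, x_land=74.295, impact vy=-2.232
  bounce: vy ← 0.53·2.232 = 1.183
Arc 5: start y=0.000, vy=1.183 → t=0.241, apex=0.071, x_land=77.416, impact vy=-1.183
  bounce: vy ← 0.53·1.183 = 0.627

1 2.808 11.458 36.331
2 1.620 3.218 57.295
3 0.859 0.904 68.406
4 0.455 0.254 74.295
5 0.241 0.071 77.416
final: 77.416 0.627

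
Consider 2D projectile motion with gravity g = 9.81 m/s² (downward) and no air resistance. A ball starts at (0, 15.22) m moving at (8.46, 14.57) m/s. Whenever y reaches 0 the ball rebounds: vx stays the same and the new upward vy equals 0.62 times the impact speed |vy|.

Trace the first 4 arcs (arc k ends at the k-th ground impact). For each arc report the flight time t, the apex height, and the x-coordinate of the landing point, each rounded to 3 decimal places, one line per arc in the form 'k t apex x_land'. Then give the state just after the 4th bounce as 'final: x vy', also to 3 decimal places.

1 3.789 26.040 32.058
2 2.857 10.010 56.228
3 1.771 3.848 71.214
4 1.098 1.479 80.506
final: 80.506 3.340

Arc 1: start y=15.220, vy=14.570 → t=3.789, apex=26.040, x_land=32.058, impact vy=-22.603
  bounce: vy ← 0.62·22.603 = 14.014
Arc 2: start y=0.000, vy=14.014 → t=2.857, apex=10.010, x_land=56.228, impact vy=-14.014
  bounce: vy ← 0.62·14.014 = 8.689
Arc 3: start y=0.000, vy=8.689 → t=1.771, apex=3.848, x_land=71.214, impact vy=-8.689
  bounce: vy ← 0.62·8.689 = 5.387
Arc 4: start y=0.000, vy=5.387 → t=1.098, apex=1.479, x_land=80.506, impact vy=-5.387
  bounce: vy ← 0.62·5.387 = 3.340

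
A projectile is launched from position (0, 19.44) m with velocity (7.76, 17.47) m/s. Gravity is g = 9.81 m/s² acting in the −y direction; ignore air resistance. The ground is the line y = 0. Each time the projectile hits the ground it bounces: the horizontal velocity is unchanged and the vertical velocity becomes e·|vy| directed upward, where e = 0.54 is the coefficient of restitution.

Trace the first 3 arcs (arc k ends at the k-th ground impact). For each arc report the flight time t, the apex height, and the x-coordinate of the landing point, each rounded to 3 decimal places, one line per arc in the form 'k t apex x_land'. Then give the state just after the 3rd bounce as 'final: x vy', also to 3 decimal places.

1 4.452 34.996 34.547
2 2.885 10.205 56.933
3 1.558 2.976 69.021
final: 69.021 4.126

Arc 1: start y=19.440, vy=17.470 → t=4.452, apex=34.996, x_land=34.547, impact vy=-26.203
  bounce: vy ← 0.54·26.203 = 14.150
Arc 2: start y=0.000, vy=14.150 → t=2.885, apex=10.205, x_land=56.933, impact vy=-14.150
  bounce: vy ← 0.54·14.150 = 7.641
Arc 3: start y=0.000, vy=7.641 → t=1.558, apex=2.976, x_land=69.021, impact vy=-7.641
  bounce: vy ← 0.54·7.641 = 4.126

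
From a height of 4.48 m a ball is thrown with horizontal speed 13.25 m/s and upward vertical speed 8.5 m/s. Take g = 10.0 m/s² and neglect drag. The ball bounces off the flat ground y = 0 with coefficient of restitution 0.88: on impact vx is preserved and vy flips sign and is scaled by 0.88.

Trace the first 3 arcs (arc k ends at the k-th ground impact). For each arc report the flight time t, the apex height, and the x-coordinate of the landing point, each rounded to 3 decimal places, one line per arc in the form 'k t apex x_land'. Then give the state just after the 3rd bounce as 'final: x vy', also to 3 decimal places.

Arc 1: start y=4.480, vy=8.500 → t=2.122, apex=8.093, x_land=28.119, impact vy=-12.722
  bounce: vy ← 0.88·12.722 = 11.195
Arc 2: start y=0.000, vy=11.195 → t=2.239, apex=6.267, x_land=57.787, impact vy=-11.195
  bounce: vy ← 0.88·11.195 = 9.852
Arc 3: start y=0.000, vy=9.852 → t=1.970, apex=4.853, x_land=83.895, impact vy=-9.852
  bounce: vy ← 0.88·9.852 = 8.670

1 2.122 8.093 28.119
2 2.239 6.267 57.787
3 1.970 4.853 83.895
final: 83.895 8.670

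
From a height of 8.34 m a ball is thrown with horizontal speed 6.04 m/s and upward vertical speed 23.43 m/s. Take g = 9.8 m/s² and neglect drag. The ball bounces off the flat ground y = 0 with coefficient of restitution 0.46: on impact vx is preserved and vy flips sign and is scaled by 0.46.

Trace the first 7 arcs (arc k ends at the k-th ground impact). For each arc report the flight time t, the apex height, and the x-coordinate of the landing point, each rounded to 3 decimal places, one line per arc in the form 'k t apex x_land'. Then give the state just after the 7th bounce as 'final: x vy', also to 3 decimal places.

Arc 1: start y=8.340, vy=23.430 → t=5.114, apex=36.348, x_land=30.891, impact vy=-26.691
  bounce: vy ← 0.46·26.691 = 12.278
Arc 2: start y=0.000, vy=12.278 → t=2.506, apex=7.691, x_land=46.026, impact vy=-12.278
  bounce: vy ← 0.46·12.278 = 5.648
Arc 3: start y=0.000, vy=5.648 → t=1.153, apex=1.627, x_land=52.988, impact vy=-5.648
  bounce: vy ← 0.46·5.648 = 2.598
Arc 4: start y=0.000, vy=2.598 → t=0.530, apex=0.344, x_land=56.190, impact vy=-2.598
  bounce: vy ← 0.46·2.598 = 1.195
Arc 5: start y=0.000, vy=1.195 → t=0.244, apex=0.073, x_land=57.663, impact vy=-1.195
  bounce: vy ← 0.46·1.195 = 0.550
Arc 6: start y=0.000, vy=0.550 → t=0.112, apex=0.015, x_land=58.341, impact vy=-0.550
  bounce: vy ← 0.46·0.550 = 0.253
Arc 7: start y=0.000, vy=0.253 → t=0.052, apex=0.003, x_land=58.653, impact vy=-0.253
  bounce: vy ← 0.46·0.253 = 0.116

1 5.114 36.348 30.891
2 2.506 7.691 46.026
3 1.153 1.627 52.988
4 0.530 0.344 56.190
5 0.244 0.073 57.663
6 0.112 0.015 58.341
7 0.052 0.003 58.653
final: 58.653 0.116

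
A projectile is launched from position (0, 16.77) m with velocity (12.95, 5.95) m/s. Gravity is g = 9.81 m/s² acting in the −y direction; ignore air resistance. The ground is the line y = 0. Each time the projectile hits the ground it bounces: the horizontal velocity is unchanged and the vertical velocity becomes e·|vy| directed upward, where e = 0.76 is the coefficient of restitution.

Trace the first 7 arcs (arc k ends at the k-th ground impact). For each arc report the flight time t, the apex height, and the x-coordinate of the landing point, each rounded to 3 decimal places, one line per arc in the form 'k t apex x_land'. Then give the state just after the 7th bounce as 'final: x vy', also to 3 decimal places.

Arc 1: start y=16.770, vy=5.950 → t=2.553, apex=18.574, x_land=33.055, impact vy=-19.090
  bounce: vy ← 0.76·19.090 = 14.508
Arc 2: start y=0.000, vy=14.508 → t=2.958, apex=10.729, x_land=71.360, impact vy=-14.508
  bounce: vy ← 0.76·14.508 = 11.026
Arc 3: start y=0.000, vy=11.026 → t=2.248, apex=6.197, x_land=100.471, impact vy=-11.026
  bounce: vy ← 0.76·11.026 = 8.380
Arc 4: start y=0.000, vy=8.380 → t=1.708, apex=3.579, x_land=122.596, impact vy=-8.380
  bounce: vy ← 0.76·8.380 = 6.369
Arc 5: start y=0.000, vy=6.369 → t=1.298, apex=2.067, x_land=139.411, impact vy=-6.369
  bounce: vy ← 0.76·6.369 = 4.840
Arc 6: start y=0.000, vy=4.840 → t=0.987, apex=1.194, x_land=152.190, impact vy=-4.840
  bounce: vy ← 0.76·4.840 = 3.679
Arc 7: start y=0.000, vy=3.679 → t=0.750, apex=0.690, x_land=161.902, impact vy=-3.679
  bounce: vy ← 0.76·3.679 = 2.796

1 2.553 18.574 33.055
2 2.958 10.729 71.360
3 2.248 6.197 100.471
4 1.708 3.579 122.596
5 1.298 2.067 139.411
6 0.987 1.194 152.190
7 0.750 0.690 161.902
final: 161.902 2.796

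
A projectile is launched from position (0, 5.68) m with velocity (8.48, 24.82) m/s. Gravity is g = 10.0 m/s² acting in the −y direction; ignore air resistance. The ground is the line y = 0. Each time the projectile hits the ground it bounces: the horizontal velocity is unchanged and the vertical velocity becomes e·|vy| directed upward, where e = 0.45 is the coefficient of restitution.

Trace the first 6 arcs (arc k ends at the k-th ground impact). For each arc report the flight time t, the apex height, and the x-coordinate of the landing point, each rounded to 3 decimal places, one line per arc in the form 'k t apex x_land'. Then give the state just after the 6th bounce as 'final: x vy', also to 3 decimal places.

Arc 1: start y=5.680, vy=24.820 → t=5.183, apex=36.482, x_land=43.953, impact vy=-27.012
  bounce: vy ← 0.45·27.012 = 12.155
Arc 2: start y=0.000, vy=12.155 → t=2.431, apex=7.388, x_land=64.569, impact vy=-12.155
  bounce: vy ← 0.45·12.155 = 5.470
Arc 3: start y=0.000, vy=5.470 → t=1.094, apex=1.496, x_land=73.846, impact vy=-5.470
  bounce: vy ← 0.45·5.470 = 2.461
Arc 4: start y=0.000, vy=2.461 → t=0.492, apex=0.303, x_land=78.020, impact vy=-2.461
  bounce: vy ← 0.45·2.461 = 1.108
Arc 5: start y=0.000, vy=1.108 → t=0.222, apex=0.061, x_land=79.899, impact vy=-1.108
  bounce: vy ← 0.45·1.108 = 0.498
Arc 6: start y=0.000, vy=0.498 → t=0.100, apex=0.012, x_land=80.744, impact vy=-0.498
  bounce: vy ← 0.45·0.498 = 0.224

1 5.183 36.482 43.953
2 2.431 7.388 64.569
3 1.094 1.496 73.846
4 0.492 0.303 78.020
5 0.222 0.061 79.899
6 0.100 0.012 80.744
final: 80.744 0.224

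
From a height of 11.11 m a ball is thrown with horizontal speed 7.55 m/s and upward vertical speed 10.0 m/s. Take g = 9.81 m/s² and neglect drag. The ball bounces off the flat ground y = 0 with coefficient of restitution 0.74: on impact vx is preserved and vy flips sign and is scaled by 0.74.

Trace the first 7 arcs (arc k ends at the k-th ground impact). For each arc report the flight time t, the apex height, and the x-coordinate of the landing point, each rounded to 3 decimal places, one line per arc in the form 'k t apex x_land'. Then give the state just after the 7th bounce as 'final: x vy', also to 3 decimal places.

1 2.837 16.207 21.420
2 2.690 8.875 41.731
3 1.991 4.860 56.762
4 1.473 2.661 67.884
5 1.090 1.457 76.115
6 0.807 0.798 82.206
7 0.597 0.437 86.713
final: 86.713 2.167

Arc 1: start y=11.110, vy=10.000 → t=2.837, apex=16.207, x_land=21.420, impact vy=-17.832
  bounce: vy ← 0.74·17.832 = 13.196
Arc 2: start y=0.000, vy=13.196 → t=2.690, apex=8.875, x_land=41.731, impact vy=-13.196
  bounce: vy ← 0.74·13.196 = 9.765
Arc 3: start y=0.000, vy=9.765 → t=1.991, apex=4.860, x_land=56.762, impact vy=-9.765
  bounce: vy ← 0.74·9.765 = 7.226
Arc 4: start y=0.000, vy=7.226 → t=1.473, apex=2.661, x_land=67.884, impact vy=-7.226
  bounce: vy ← 0.74·7.226 = 5.347
Arc 5: start y=0.000, vy=5.347 → t=1.090, apex=1.457, x_land=76.115, impact vy=-5.347
  bounce: vy ← 0.74·5.347 = 3.957
Arc 6: start y=0.000, vy=3.957 → t=0.807, apex=0.798, x_land=82.206, impact vy=-3.957
  bounce: vy ← 0.74·3.957 = 2.928
Arc 7: start y=0.000, vy=2.928 → t=0.597, apex=0.437, x_land=86.713, impact vy=-2.928
  bounce: vy ← 0.74·2.928 = 2.167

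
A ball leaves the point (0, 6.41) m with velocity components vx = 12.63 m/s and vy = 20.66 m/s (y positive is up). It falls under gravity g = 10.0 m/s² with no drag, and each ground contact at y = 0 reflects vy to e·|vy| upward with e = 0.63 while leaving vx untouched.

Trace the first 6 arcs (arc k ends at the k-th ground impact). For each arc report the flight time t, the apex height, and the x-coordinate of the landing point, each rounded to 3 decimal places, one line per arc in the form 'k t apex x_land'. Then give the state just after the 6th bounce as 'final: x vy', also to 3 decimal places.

Arc 1: start y=6.410, vy=20.660 → t=4.422, apex=27.752, x_land=55.849, impact vy=-23.559
  bounce: vy ← 0.63·23.559 = 14.842
Arc 2: start y=0.000, vy=14.842 → t=2.968, apex=11.015, x_land=93.340, impact vy=-14.842
  bounce: vy ← 0.63·14.842 = 9.351
Arc 3: start y=0.000, vy=9.351 → t=1.870, apex=4.372, x_land=116.960, impact vy=-9.351
  bounce: vy ← 0.63·9.351 = 5.891
Arc 4: start y=0.000, vy=5.891 → t=1.178, apex=1.735, x_land=131.841, impact vy=-5.891
  bounce: vy ← 0.63·5.891 = 3.711
Arc 5: start y=0.000, vy=3.711 → t=0.742, apex=0.689, x_land=141.215, impact vy=-3.711
  bounce: vy ← 0.63·3.711 = 2.338
Arc 6: start y=0.000, vy=2.338 → t=0.468, apex=0.273, x_land=147.121, impact vy=-2.338
  bounce: vy ← 0.63·2.338 = 1.473

1 4.422 27.752 55.849
2 2.968 11.015 93.340
3 1.870 4.372 116.960
4 1.178 1.735 131.841
5 0.742 0.689 141.215
6 0.468 0.273 147.121
final: 147.121 1.473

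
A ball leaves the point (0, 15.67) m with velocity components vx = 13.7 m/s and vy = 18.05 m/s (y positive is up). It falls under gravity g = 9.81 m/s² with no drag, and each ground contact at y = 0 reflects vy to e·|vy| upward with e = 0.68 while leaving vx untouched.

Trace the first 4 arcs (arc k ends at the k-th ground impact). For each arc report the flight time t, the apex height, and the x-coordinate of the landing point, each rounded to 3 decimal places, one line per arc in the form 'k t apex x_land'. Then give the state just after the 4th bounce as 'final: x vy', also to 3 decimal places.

1 4.405 32.276 60.350
2 3.489 14.924 108.145
3 2.372 6.901 140.645
4 1.613 3.191 162.745
final: 162.745 5.380

Arc 1: start y=15.670, vy=18.050 → t=4.405, apex=32.276, x_land=60.350, impact vy=-25.164
  bounce: vy ← 0.68·25.164 = 17.112
Arc 2: start y=0.000, vy=17.112 → t=3.489, apex=14.924, x_land=108.145, impact vy=-17.112
  bounce: vy ← 0.68·17.112 = 11.636
Arc 3: start y=0.000, vy=11.636 → t=2.372, apex=6.901, x_land=140.645, impact vy=-11.636
  bounce: vy ← 0.68·11.636 = 7.912
Arc 4: start y=0.000, vy=7.912 → t=1.613, apex=3.191, x_land=162.745, impact vy=-7.912
  bounce: vy ← 0.68·7.912 = 5.380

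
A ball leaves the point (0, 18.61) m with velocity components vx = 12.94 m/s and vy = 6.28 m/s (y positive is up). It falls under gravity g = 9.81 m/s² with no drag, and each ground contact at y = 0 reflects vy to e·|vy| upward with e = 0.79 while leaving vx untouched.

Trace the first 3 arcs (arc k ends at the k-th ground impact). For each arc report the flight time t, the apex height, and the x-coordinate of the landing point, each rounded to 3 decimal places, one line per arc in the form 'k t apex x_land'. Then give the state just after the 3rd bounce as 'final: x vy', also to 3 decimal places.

1 2.691 20.620 34.815
2 3.240 12.869 76.735
3 2.559 8.032 109.851
final: 109.851 9.917

Arc 1: start y=18.610, vy=6.280 → t=2.691, apex=20.620, x_land=34.815, impact vy=-20.114
  bounce: vy ← 0.79·20.114 = 15.890
Arc 2: start y=0.000, vy=15.890 → t=3.240, apex=12.869, x_land=76.735, impact vy=-15.890
  bounce: vy ← 0.79·15.890 = 12.553
Arc 3: start y=0.000, vy=12.553 → t=2.559, apex=8.032, x_land=109.851, impact vy=-12.553
  bounce: vy ← 0.79·12.553 = 9.917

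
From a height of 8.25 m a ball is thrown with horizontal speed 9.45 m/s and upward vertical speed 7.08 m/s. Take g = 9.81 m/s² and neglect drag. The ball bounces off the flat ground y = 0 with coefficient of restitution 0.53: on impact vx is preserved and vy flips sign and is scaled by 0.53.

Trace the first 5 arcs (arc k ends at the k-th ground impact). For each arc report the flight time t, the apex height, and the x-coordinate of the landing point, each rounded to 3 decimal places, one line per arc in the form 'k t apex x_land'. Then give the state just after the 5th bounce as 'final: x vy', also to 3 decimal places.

Arc 1: start y=8.250, vy=7.080 → t=2.206, apex=10.805, x_land=20.846, impact vy=-14.560
  bounce: vy ← 0.53·14.560 = 7.717
Arc 2: start y=0.000, vy=7.717 → t=1.573, apex=3.035, x_land=35.713, impact vy=-7.717
  bounce: vy ← 0.53·7.717 = 4.090
Arc 3: start y=0.000, vy=4.090 → t=0.834, apex=0.853, x_land=43.593, impact vy=-4.090
  bounce: vy ← 0.53·4.090 = 2.168
Arc 4: start y=0.000, vy=2.168 → t=0.442, apex=0.239, x_land=47.769, impact vy=-2.168
  bounce: vy ← 0.53·2.168 = 1.149
Arc 5: start y=0.000, vy=1.149 → t=0.234, apex=0.067, x_land=49.982, impact vy=-1.149
  bounce: vy ← 0.53·1.149 = 0.609

1 2.206 10.805 20.846
2 1.573 3.035 35.713
3 0.834 0.853 43.593
4 0.442 0.239 47.769
5 0.234 0.067 49.982
final: 49.982 0.609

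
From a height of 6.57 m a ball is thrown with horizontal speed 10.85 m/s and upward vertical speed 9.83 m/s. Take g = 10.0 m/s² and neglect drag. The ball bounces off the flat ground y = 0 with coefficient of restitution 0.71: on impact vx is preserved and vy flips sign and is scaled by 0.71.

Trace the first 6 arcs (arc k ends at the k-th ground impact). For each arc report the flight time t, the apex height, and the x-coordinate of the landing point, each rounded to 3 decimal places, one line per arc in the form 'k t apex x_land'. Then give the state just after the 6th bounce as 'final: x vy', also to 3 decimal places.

Arc 1: start y=6.570, vy=9.830 → t=2.493, apex=11.401, x_land=27.050, impact vy=-15.101
  bounce: vy ← 0.71·15.101 = 10.721
Arc 2: start y=0.000, vy=10.721 → t=2.144, apex=5.747, x_land=50.315, impact vy=-10.721
  bounce: vy ← 0.71·10.721 = 7.612
Arc 3: start y=0.000, vy=7.612 → t=1.522, apex=2.897, x_land=66.834, impact vy=-7.612
  bounce: vy ← 0.71·7.612 = 5.405
Arc 4: start y=0.000, vy=5.405 → t=1.081, apex=1.461, x_land=78.562, impact vy=-5.405
  bounce: vy ← 0.71·5.405 = 3.837
Arc 5: start y=0.000, vy=3.837 → t=0.767, apex=0.736, x_land=86.889, impact vy=-3.837
  bounce: vy ← 0.71·3.837 = 2.724
Arc 6: start y=0.000, vy=2.724 → t=0.545, apex=0.371, x_land=92.801, impact vy=-2.724
  bounce: vy ← 0.71·2.724 = 1.934

1 2.493 11.401 27.050
2 2.144 5.747 50.315
3 1.522 2.897 66.834
4 1.081 1.461 78.562
5 0.767 0.736 86.889
6 0.545 0.371 92.801
final: 92.801 1.934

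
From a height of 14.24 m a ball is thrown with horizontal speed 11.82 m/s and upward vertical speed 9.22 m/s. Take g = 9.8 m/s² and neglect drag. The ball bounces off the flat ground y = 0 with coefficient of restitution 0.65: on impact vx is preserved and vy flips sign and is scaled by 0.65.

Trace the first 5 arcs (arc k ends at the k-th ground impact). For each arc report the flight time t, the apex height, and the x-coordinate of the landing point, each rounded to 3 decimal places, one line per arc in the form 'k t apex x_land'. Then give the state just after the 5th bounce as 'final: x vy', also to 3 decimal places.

Arc 1: start y=14.240, vy=9.220 → t=2.888, apex=18.577, x_land=34.135, impact vy=-19.082
  bounce: vy ← 0.65·19.082 = 12.403
Arc 2: start y=0.000, vy=12.403 → t=2.531, apex=7.849, x_land=64.055, impact vy=-12.403
  bounce: vy ← 0.65·12.403 = 8.062
Arc 3: start y=0.000, vy=8.062 → t=1.645, apex=3.316, x_land=83.502, impact vy=-8.062
  bounce: vy ← 0.65·8.062 = 5.240
Arc 4: start y=0.000, vy=5.240 → t=1.069, apex=1.401, x_land=96.143, impact vy=-5.240
  bounce: vy ← 0.65·5.240 = 3.406
Arc 5: start y=0.000, vy=3.406 → t=0.695, apex=0.592, x_land=104.360, impact vy=-3.406
  bounce: vy ← 0.65·3.406 = 2.214

1 2.888 18.577 34.135
2 2.531 7.849 64.055
3 1.645 3.316 83.502
4 1.069 1.401 96.143
5 0.695 0.592 104.360
final: 104.360 2.214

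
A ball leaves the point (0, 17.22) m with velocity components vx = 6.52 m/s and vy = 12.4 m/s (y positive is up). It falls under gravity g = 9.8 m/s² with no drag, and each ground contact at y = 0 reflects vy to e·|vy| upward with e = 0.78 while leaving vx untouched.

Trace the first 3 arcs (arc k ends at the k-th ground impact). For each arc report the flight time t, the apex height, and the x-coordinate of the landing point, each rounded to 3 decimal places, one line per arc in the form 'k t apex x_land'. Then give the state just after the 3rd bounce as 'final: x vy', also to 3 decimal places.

Arc 1: start y=17.220, vy=12.400 → t=3.527, apex=25.065, x_land=22.996, impact vy=-22.165
  bounce: vy ← 0.78·22.165 = 17.288
Arc 2: start y=0.000, vy=17.288 → t=3.528, apex=15.249, x_land=46.000, impact vy=-17.288
  bounce: vy ← 0.78·17.288 = 13.485
Arc 3: start y=0.000, vy=13.485 → t=2.752, apex=9.278, x_land=63.944, impact vy=-13.485
  bounce: vy ← 0.78·13.485 = 10.518

1 3.527 25.065 22.996
2 3.528 15.249 46.000
3 2.752 9.278 63.944
final: 63.944 10.518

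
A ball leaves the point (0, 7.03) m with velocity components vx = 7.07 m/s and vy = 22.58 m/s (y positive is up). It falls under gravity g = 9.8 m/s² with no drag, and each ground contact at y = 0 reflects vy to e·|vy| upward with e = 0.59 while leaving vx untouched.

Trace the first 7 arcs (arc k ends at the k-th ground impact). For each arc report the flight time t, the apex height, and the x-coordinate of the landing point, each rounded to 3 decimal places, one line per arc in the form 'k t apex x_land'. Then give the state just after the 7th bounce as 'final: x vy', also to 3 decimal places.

1 4.901 33.043 34.649
2 3.064 11.502 56.314
3 1.808 4.004 69.096
4 1.067 1.394 76.637
5 0.629 0.485 81.086
6 0.371 0.169 83.711
7 0.219 0.059 85.260
final: 85.260 0.633

Arc 1: start y=7.030, vy=22.580 → t=4.901, apex=33.043, x_land=34.649, impact vy=-25.449
  bounce: vy ← 0.59·25.449 = 15.015
Arc 2: start y=0.000, vy=15.015 → t=3.064, apex=11.502, x_land=56.314, impact vy=-15.015
  bounce: vy ← 0.59·15.015 = 8.859
Arc 3: start y=0.000, vy=8.859 → t=1.808, apex=4.004, x_land=69.096, impact vy=-8.859
  bounce: vy ← 0.59·8.859 = 5.227
Arc 4: start y=0.000, vy=5.227 → t=1.067, apex=1.394, x_land=76.637, impact vy=-5.227
  bounce: vy ← 0.59·5.227 = 3.084
Arc 5: start y=0.000, vy=3.084 → t=0.629, apex=0.485, x_land=81.086, impact vy=-3.084
  bounce: vy ← 0.59·3.084 = 1.819
Arc 6: start y=0.000, vy=1.819 → t=0.371, apex=0.169, x_land=83.711, impact vy=-1.819
  bounce: vy ← 0.59·1.819 = 1.073
Arc 7: start y=0.000, vy=1.073 → t=0.219, apex=0.059, x_land=85.260, impact vy=-1.073
  bounce: vy ← 0.59·1.073 = 0.633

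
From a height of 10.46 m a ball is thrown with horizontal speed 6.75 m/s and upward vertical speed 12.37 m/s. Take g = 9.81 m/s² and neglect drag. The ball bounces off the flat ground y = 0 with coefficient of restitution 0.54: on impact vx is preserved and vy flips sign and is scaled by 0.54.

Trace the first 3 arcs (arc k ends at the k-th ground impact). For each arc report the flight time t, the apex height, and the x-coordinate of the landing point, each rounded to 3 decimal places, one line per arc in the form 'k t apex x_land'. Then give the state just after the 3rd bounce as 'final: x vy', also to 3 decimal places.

1 3.190 18.259 21.535
2 2.084 5.324 35.600
3 1.125 1.553 43.195
final: 43.195 2.980

Arc 1: start y=10.460, vy=12.370 → t=3.190, apex=18.259, x_land=21.535, impact vy=-18.927
  bounce: vy ← 0.54·18.927 = 10.221
Arc 2: start y=0.000, vy=10.221 → t=2.084, apex=5.324, x_land=35.600, impact vy=-10.221
  bounce: vy ← 0.54·10.221 = 5.519
Arc 3: start y=0.000, vy=5.519 → t=1.125, apex=1.553, x_land=43.195, impact vy=-5.519
  bounce: vy ← 0.54·5.519 = 2.980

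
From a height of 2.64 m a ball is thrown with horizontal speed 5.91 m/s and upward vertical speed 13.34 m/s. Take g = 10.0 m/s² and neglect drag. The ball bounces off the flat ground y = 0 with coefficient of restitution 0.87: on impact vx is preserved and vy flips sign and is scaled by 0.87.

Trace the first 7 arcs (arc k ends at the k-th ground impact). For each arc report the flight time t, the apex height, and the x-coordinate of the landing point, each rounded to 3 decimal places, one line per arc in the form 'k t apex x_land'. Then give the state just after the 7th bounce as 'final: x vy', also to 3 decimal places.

1 2.853 11.538 16.862
2 2.643 8.733 32.483
3 2.300 6.610 46.073
4 2.001 5.003 57.897
5 1.741 3.787 68.183
6 1.514 2.866 77.133
7 1.317 2.169 84.919
final: 84.919 5.731

Arc 1: start y=2.640, vy=13.340 → t=2.853, apex=11.538, x_land=16.862, impact vy=-15.191
  bounce: vy ← 0.87·15.191 = 13.216
Arc 2: start y=0.000, vy=13.216 → t=2.643, apex=8.733, x_land=32.483, impact vy=-13.216
  bounce: vy ← 0.87·13.216 = 11.498
Arc 3: start y=0.000, vy=11.498 → t=2.300, apex=6.610, x_land=46.073, impact vy=-11.498
  bounce: vy ← 0.87·11.498 = 10.003
Arc 4: start y=0.000, vy=10.003 → t=2.001, apex=5.003, x_land=57.897, impact vy=-10.003
  bounce: vy ← 0.87·10.003 = 8.703
Arc 5: start y=0.000, vy=8.703 → t=1.741, apex=3.787, x_land=68.183, impact vy=-8.703
  bounce: vy ← 0.87·8.703 = 7.571
Arc 6: start y=0.000, vy=7.571 → t=1.514, apex=2.866, x_land=77.133, impact vy=-7.571
  bounce: vy ← 0.87·7.571 = 6.587
Arc 7: start y=0.000, vy=6.587 → t=1.317, apex=2.169, x_land=84.919, impact vy=-6.587
  bounce: vy ← 0.87·6.587 = 5.731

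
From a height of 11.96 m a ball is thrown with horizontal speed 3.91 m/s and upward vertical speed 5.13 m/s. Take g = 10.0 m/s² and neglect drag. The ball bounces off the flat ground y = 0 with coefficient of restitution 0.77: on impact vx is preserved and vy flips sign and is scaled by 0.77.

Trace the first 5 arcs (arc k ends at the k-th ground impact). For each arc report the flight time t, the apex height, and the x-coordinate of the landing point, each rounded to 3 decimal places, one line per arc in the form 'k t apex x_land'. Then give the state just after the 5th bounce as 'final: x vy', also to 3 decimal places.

1 2.142 13.276 8.377
2 2.509 7.871 18.189
3 1.932 4.667 25.744
4 1.488 2.767 31.561
5 1.146 1.641 36.040
final: 36.040 4.411

Arc 1: start y=11.960, vy=5.130 → t=2.142, apex=13.276, x_land=8.377, impact vy=-16.295
  bounce: vy ← 0.77·16.295 = 12.547
Arc 2: start y=0.000, vy=12.547 → t=2.509, apex=7.871, x_land=18.189, impact vy=-12.547
  bounce: vy ← 0.77·12.547 = 9.661
Arc 3: start y=0.000, vy=9.661 → t=1.932, apex=4.667, x_land=25.744, impact vy=-9.661
  bounce: vy ← 0.77·9.661 = 7.439
Arc 4: start y=0.000, vy=7.439 → t=1.488, apex=2.767, x_land=31.561, impact vy=-7.439
  bounce: vy ← 0.77·7.439 = 5.728
Arc 5: start y=0.000, vy=5.728 → t=1.146, apex=1.641, x_land=36.040, impact vy=-5.728
  bounce: vy ← 0.77·5.728 = 4.411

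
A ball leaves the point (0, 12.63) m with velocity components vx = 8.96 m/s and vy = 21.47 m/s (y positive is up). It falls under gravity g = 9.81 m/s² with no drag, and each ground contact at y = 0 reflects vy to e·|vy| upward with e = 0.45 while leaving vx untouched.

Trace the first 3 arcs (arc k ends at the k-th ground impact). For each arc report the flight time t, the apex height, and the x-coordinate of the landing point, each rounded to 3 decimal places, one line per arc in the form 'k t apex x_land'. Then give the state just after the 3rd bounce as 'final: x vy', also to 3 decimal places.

1 4.902 36.124 43.926
2 2.442 7.315 65.810
3 1.099 1.481 75.658
final: 75.658 2.426

Arc 1: start y=12.630, vy=21.470 → t=4.902, apex=36.124, x_land=43.926, impact vy=-26.623
  bounce: vy ← 0.45·26.623 = 11.980
Arc 2: start y=0.000, vy=11.980 → t=2.442, apex=7.315, x_land=65.810, impact vy=-11.980
  bounce: vy ← 0.45·11.980 = 5.391
Arc 3: start y=0.000, vy=5.391 → t=1.099, apex=1.481, x_land=75.658, impact vy=-5.391
  bounce: vy ← 0.45·5.391 = 2.426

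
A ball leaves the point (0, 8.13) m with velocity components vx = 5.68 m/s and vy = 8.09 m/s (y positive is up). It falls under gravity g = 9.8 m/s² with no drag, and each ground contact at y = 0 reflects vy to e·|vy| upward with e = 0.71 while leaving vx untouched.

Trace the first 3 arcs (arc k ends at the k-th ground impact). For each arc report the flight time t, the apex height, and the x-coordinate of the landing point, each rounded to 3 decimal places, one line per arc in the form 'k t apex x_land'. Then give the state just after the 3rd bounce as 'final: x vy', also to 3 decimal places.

Arc 1: start y=8.130, vy=8.090 → t=2.355, apex=11.469, x_land=13.379, impact vy=-14.993
  bounce: vy ← 0.71·14.993 = 10.645
Arc 2: start y=0.000, vy=10.645 → t=2.172, apex=5.782, x_land=25.719, impact vy=-10.645
  bounce: vy ← 0.71·10.645 = 7.558
Arc 3: start y=0.000, vy=7.558 → t=1.542, apex=2.915, x_land=34.480, impact vy=-7.558
  bounce: vy ← 0.71·7.558 = 5.366

1 2.355 11.469 13.379
2 2.172 5.782 25.719
3 1.542 2.915 34.480
final: 34.480 5.366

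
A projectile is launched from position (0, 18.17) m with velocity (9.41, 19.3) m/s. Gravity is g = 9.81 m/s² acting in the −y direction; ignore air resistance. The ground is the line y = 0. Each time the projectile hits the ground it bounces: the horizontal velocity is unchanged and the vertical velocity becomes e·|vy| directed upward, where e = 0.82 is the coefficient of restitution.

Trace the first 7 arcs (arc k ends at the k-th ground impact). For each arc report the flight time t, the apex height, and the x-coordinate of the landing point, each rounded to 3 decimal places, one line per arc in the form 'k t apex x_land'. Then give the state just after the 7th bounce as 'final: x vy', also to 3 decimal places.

1 4.720 37.155 44.412
2 4.514 24.983 86.886
3 3.701 16.799 121.715
4 3.035 11.295 150.274
5 2.489 7.595 173.693
6 2.041 5.107 192.897
7 1.673 3.434 208.643
final: 208.643 6.731

Arc 1: start y=18.170, vy=19.300 → t=4.720, apex=37.155, x_land=44.412, impact vy=-27.000
  bounce: vy ← 0.82·27.000 = 22.140
Arc 2: start y=0.000, vy=22.140 → t=4.514, apex=24.983, x_land=86.886, impact vy=-22.140
  bounce: vy ← 0.82·22.140 = 18.155
Arc 3: start y=0.000, vy=18.155 → t=3.701, apex=16.799, x_land=121.715, impact vy=-18.155
  bounce: vy ← 0.82·18.155 = 14.887
Arc 4: start y=0.000, vy=14.887 → t=3.035, apex=11.295, x_land=150.274, impact vy=-14.887
  bounce: vy ← 0.82·14.887 = 12.207
Arc 5: start y=0.000, vy=12.207 → t=2.489, apex=7.595, x_land=173.693, impact vy=-12.207
  bounce: vy ← 0.82·12.207 = 10.010
Arc 6: start y=0.000, vy=10.010 → t=2.041, apex=5.107, x_land=192.897, impact vy=-10.010
  bounce: vy ← 0.82·10.010 = 8.208
Arc 7: start y=0.000, vy=8.208 → t=1.673, apex=3.434, x_land=208.643, impact vy=-8.208
  bounce: vy ← 0.82·8.208 = 6.731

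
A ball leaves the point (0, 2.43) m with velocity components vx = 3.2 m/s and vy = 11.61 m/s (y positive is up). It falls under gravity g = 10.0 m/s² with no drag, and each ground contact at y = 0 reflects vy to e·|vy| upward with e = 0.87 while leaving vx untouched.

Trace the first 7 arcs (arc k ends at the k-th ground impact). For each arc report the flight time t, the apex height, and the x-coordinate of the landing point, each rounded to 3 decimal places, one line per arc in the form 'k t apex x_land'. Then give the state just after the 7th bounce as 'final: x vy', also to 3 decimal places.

1 2.515 9.170 8.049
2 2.356 6.940 15.589
3 2.050 5.253 22.149
4 1.784 3.976 27.856
5 1.552 3.010 32.822
6 1.350 2.278 37.142
7 1.174 1.724 40.900
final: 40.900 5.109

Arc 1: start y=2.430, vy=11.610 → t=2.515, apex=9.170, x_land=8.049, impact vy=-13.542
  bounce: vy ← 0.87·13.542 = 11.782
Arc 2: start y=0.000, vy=11.782 → t=2.356, apex=6.940, x_land=15.589, impact vy=-11.782
  bounce: vy ← 0.87·11.782 = 10.250
Arc 3: start y=0.000, vy=10.250 → t=2.050, apex=5.253, x_land=22.149, impact vy=-10.250
  bounce: vy ← 0.87·10.250 = 8.918
Arc 4: start y=0.000, vy=8.918 → t=1.784, apex=3.976, x_land=27.856, impact vy=-8.918
  bounce: vy ← 0.87·8.918 = 7.758
Arc 5: start y=0.000, vy=7.758 → t=1.552, apex=3.010, x_land=32.822, impact vy=-7.758
  bounce: vy ← 0.87·7.758 = 6.750
Arc 6: start y=0.000, vy=6.750 → t=1.350, apex=2.278, x_land=37.142, impact vy=-6.750
  bounce: vy ← 0.87·6.750 = 5.872
Arc 7: start y=0.000, vy=5.872 → t=1.174, apex=1.724, x_land=40.900, impact vy=-5.872
  bounce: vy ← 0.87·5.872 = 5.109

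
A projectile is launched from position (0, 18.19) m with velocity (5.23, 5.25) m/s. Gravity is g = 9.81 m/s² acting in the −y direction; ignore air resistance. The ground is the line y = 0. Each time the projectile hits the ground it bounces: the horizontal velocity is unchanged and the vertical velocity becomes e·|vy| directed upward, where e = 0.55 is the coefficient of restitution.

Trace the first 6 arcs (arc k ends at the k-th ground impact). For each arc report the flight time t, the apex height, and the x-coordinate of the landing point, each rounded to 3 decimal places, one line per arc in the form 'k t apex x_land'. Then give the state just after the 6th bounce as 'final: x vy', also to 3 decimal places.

Arc 1: start y=18.190, vy=5.250 → t=2.534, apex=19.595, x_land=13.252, impact vy=-19.607
  bounce: vy ← 0.55·19.607 = 10.784
Arc 2: start y=0.000, vy=10.784 → t=2.199, apex=5.927, x_land=24.751, impact vy=-10.784
  bounce: vy ← 0.55·10.784 = 5.931
Arc 3: start y=0.000, vy=5.931 → t=1.209, apex=1.793, x_land=31.075, impact vy=-5.931
  bounce: vy ← 0.55·5.931 = 3.262
Arc 4: start y=0.000, vy=3.262 → t=0.665, apex=0.542, x_land=34.553, impact vy=-3.262
  bounce: vy ← 0.55·3.262 = 1.794
Arc 5: start y=0.000, vy=1.794 → t=0.366, apex=0.164, x_land=36.466, impact vy=-1.794
  bounce: vy ← 0.55·1.794 = 0.987
Arc 6: start y=0.000, vy=0.987 → t=0.201, apex=0.050, x_land=37.519, impact vy=-0.987
  bounce: vy ← 0.55·0.987 = 0.543

1 2.534 19.595 13.252
2 2.199 5.927 24.751
3 1.209 1.793 31.075
4 0.665 0.542 34.553
5 0.366 0.164 36.466
6 0.201 0.050 37.519
final: 37.519 0.543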